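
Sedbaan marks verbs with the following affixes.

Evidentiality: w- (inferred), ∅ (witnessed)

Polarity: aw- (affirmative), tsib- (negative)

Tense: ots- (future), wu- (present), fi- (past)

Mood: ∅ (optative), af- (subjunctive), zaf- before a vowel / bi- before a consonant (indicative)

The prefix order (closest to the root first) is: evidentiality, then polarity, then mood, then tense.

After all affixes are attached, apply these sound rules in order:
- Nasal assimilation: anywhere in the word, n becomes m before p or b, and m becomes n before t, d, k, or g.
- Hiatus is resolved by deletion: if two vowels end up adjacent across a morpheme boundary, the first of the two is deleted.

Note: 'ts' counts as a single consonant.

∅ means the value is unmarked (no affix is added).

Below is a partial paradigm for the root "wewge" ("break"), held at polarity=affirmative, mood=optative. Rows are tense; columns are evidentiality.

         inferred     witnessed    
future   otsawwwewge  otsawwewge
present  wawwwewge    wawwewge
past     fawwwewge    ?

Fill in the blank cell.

fawwewge

evidentiality = witnessed: zero marking, form stays wewge.
Attach polarity affirmative aw- → awwewge.
mood = optative: zero marking, form stays awwewge.
Attach tense past fi- → fiawwewge.
Nasal assimilation: no change.
Apply vowel deletion: fiawwewge → fawwewge.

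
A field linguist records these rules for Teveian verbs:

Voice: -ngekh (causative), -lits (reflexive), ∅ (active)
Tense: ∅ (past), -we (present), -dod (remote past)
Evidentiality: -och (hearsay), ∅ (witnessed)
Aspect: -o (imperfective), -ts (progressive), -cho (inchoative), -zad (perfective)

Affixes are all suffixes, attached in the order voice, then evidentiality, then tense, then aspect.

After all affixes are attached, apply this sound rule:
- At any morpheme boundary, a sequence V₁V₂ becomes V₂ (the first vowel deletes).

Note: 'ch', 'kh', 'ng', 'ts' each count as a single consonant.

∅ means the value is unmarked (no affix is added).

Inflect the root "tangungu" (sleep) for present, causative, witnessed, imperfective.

Attach voice causative -ngekh → tangungungekh.
evidentiality = witnessed: zero marking, form stays tangungungekh.
Attach tense present -we → tangungungekhwe.
Attach aspect imperfective -o → tangungungekhweo.
Apply vowel deletion: tangungungekhweo → tangungungekhwo.

tangungungekhwo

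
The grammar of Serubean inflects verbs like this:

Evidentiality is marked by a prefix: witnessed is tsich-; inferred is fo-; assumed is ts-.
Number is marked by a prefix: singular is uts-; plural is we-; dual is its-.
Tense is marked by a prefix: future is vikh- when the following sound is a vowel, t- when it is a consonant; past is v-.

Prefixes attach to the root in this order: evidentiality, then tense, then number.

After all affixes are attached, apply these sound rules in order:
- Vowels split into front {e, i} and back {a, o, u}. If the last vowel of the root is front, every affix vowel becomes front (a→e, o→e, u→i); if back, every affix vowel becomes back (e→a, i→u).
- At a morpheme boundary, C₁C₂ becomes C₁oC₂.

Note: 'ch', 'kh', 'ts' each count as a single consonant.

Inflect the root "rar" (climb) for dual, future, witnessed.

Attach evidentiality witnessed tsich- → tsichrar.
Attach tense future t- (before consonant 'ts') → ttsichrar.
Attach number dual its- → itsttsichrar.
Apply vowel harmony: itsttsichrar → utsttsuchrar.
Apply epenthesis: utsttsuchrar → utsototsuchorar.

utsototsuchorar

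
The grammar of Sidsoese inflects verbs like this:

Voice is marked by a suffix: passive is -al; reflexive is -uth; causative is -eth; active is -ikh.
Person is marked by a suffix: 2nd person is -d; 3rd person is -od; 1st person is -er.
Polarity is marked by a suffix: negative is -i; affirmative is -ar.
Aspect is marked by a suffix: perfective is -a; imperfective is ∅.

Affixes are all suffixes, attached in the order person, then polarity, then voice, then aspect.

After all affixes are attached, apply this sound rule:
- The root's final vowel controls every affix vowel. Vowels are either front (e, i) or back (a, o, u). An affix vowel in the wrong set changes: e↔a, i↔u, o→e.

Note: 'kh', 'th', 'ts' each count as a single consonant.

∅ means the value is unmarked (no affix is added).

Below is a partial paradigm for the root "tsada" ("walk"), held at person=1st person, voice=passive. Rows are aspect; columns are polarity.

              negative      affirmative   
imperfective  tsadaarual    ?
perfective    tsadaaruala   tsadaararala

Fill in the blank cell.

tsadaararal

Attach person 1st person -er → tsadaer.
Attach polarity affirmative -ar → tsadaerar.
Attach voice passive -al → tsadaeraral.
aspect = imperfective: zero marking, form stays tsadaeraral.
Apply vowel harmony: tsadaeraral → tsadaararal.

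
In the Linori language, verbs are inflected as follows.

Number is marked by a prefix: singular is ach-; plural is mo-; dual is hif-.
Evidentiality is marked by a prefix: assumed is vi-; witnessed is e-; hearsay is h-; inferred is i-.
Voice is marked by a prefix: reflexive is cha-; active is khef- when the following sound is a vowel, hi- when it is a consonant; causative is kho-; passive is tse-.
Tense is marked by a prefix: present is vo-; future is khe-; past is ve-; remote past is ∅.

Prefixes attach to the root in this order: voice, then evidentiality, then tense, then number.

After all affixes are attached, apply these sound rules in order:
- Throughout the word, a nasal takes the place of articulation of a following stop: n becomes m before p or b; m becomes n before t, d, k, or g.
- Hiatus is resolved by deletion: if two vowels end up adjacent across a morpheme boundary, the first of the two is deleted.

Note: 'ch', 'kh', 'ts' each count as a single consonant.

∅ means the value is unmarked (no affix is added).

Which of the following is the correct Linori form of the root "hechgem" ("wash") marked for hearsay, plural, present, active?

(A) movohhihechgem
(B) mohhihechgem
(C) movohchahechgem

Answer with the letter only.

Attach voice active hi- (before consonant 'h') → hihechgem.
Attach evidentiality hearsay h- → hhihechgem.
Attach tense present vo- → vohhihechgem.
Attach number plural mo- → movohhihechgem.
Nasal assimilation: no change.
Vowel deletion: no change.
So the correct form is movohhihechgem, option (A).
(C) movohchahechgem is wrong: it uses reflexive instead of active for voice.
(B) mohhihechgem is wrong: it uses remote past instead of present for tense.

A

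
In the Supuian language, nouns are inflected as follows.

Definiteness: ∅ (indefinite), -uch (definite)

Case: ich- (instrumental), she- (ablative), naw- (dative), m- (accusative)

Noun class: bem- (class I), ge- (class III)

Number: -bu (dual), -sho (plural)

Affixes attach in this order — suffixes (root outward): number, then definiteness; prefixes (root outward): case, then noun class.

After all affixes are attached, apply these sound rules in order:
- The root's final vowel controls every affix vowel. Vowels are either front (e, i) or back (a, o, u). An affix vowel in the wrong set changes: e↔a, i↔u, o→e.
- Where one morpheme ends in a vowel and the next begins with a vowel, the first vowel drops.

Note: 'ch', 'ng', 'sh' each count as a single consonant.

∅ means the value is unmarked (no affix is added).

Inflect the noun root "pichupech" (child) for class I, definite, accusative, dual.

bemmpichupechbich

Attach number dual -bu → pichupechbu.
Attach definiteness definite -uch → pichupechbuuch.
Attach case accusative m- → mpichupechbuuch.
Attach noun class class I bem- → bemmpichupechbuuch.
Apply vowel harmony: bemmpichupechbuuch → bemmpichupechbiich.
Apply vowel deletion: bemmpichupechbiich → bemmpichupechbich.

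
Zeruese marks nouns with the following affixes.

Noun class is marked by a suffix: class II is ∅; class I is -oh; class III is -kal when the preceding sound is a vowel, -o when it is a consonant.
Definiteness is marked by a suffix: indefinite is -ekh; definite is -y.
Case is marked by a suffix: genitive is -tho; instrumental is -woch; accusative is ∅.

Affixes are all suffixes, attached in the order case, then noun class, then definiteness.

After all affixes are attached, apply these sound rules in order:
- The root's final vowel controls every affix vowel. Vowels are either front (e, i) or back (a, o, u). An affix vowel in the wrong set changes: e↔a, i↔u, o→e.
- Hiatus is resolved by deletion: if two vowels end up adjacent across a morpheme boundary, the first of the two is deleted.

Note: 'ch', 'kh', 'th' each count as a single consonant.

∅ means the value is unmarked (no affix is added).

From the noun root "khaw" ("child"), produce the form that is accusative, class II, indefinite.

case = accusative: zero marking, form stays khaw.
noun class = class II: zero marking, form stays khaw.
Attach definiteness indefinite -ekh → khawekh.
Apply vowel harmony: khawekh → khawakh.
Vowel deletion: no change.

khawakh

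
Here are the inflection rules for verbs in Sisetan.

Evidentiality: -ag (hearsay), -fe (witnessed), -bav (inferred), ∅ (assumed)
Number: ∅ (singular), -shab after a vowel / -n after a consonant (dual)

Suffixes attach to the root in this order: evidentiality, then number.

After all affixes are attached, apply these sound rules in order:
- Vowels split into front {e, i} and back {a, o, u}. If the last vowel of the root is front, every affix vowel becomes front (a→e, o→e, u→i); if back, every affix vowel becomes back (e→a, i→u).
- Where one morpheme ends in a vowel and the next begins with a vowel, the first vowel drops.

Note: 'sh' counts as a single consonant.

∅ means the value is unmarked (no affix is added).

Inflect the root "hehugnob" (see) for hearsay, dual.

Attach evidentiality hearsay -ag → hehugnobag.
Attach number dual -n (after consonant 'g') → hehugnobagn.
Vowel harmony: no change.
Vowel deletion: no change.

hehugnobagn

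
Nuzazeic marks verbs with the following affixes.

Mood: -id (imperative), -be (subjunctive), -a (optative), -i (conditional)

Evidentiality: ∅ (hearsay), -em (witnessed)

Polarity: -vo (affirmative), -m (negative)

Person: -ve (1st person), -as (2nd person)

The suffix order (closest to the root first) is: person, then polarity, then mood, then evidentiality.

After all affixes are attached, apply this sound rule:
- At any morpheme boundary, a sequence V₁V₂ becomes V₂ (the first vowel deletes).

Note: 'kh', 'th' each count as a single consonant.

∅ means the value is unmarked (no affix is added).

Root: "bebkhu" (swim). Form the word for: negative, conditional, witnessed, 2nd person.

bebkhasmem

Attach person 2nd person -as → bebkhuas.
Attach polarity negative -m → bebkhuasm.
Attach mood conditional -i → bebkhuasmi.
Attach evidentiality witnessed -em → bebkhuasmiem.
Apply vowel deletion: bebkhuasmiem → bebkhasmem.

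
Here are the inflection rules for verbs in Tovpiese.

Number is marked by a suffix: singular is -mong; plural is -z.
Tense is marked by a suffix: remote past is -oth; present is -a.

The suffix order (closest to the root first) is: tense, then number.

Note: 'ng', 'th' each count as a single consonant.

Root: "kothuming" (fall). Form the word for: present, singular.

Attach tense present -a → kothuminga.
Attach number singular -mong → kothumingamong.

kothumingamong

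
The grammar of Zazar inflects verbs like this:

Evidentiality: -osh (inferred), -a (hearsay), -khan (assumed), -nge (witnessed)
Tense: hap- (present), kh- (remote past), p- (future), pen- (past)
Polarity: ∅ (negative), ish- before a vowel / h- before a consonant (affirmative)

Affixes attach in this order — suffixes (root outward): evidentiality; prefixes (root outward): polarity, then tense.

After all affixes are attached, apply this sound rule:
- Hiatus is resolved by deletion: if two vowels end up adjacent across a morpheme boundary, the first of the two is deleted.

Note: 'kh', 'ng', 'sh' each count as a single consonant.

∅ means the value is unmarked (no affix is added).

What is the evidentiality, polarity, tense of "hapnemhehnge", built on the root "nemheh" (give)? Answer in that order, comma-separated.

Segment: hap-nemheh-nge.
evidentiality: -nge → witnessed.
polarity: ∅ → negative.
tense: hap- → present.

witnessed, negative, present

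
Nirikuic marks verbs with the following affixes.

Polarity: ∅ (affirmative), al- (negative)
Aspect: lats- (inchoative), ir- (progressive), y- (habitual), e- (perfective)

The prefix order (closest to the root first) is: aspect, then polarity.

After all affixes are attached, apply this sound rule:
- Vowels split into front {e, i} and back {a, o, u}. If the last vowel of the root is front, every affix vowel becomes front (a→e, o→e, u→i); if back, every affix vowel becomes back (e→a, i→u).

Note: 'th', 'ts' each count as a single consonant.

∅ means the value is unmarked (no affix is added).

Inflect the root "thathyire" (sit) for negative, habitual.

Attach aspect habitual y- → ythathyire.
Attach polarity negative al- → alythathyire.
Apply vowel harmony: alythathyire → elythathyire.

elythathyire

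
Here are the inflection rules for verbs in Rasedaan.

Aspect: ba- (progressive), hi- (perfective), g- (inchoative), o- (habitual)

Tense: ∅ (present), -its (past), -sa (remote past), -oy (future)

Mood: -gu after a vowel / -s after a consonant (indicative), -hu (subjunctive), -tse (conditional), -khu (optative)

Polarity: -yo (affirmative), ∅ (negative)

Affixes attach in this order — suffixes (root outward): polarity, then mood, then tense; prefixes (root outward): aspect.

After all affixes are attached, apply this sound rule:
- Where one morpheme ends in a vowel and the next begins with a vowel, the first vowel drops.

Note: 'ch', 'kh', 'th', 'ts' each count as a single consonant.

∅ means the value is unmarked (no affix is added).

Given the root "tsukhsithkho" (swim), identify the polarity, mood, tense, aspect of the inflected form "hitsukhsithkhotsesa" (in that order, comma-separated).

negative, conditional, remote past, perfective

Segment: hi-tsukhsithkho-tse-sa.
polarity: ∅ → negative.
mood: -tse → conditional.
tense: -sa → remote past.
aspect: hi- → perfective.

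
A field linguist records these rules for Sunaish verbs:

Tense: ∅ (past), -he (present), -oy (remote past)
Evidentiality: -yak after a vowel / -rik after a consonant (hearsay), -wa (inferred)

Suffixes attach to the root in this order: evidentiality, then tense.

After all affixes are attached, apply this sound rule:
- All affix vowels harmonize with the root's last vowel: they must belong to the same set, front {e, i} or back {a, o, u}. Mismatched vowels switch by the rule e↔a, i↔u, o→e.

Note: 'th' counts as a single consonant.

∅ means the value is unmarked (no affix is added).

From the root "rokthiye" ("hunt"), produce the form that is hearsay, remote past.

Attach evidentiality hearsay -yak (after vowel 'e') → rokthiyeyak.
Attach tense remote past -oy → rokthiyeyakoy.
Apply vowel harmony: rokthiyeyakoy → rokthiyeyekey.

rokthiyeyekey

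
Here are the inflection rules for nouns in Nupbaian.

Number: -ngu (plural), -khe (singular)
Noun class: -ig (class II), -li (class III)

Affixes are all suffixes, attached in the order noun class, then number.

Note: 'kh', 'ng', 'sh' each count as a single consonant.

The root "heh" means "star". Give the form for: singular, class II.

hehigkhe

Attach noun class class II -ig → hehig.
Attach number singular -khe → hehigkhe.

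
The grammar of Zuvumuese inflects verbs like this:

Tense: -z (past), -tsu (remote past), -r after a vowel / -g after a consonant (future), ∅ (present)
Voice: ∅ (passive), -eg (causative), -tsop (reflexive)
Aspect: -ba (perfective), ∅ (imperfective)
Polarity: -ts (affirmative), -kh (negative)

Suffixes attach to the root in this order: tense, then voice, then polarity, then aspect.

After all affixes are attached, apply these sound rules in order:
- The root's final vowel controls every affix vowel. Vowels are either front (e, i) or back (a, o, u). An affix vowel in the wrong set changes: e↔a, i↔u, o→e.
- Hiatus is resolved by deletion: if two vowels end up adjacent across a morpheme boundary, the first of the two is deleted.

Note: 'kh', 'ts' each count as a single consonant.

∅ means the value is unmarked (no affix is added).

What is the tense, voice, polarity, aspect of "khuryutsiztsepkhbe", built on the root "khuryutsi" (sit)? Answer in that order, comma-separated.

Segment: khuryutsi-z-tsop-kh-ba.
tense: -z → past.
voice: -tsop → reflexive.
polarity: -kh → negative.
aspect: -ba → perfective.

past, reflexive, negative, perfective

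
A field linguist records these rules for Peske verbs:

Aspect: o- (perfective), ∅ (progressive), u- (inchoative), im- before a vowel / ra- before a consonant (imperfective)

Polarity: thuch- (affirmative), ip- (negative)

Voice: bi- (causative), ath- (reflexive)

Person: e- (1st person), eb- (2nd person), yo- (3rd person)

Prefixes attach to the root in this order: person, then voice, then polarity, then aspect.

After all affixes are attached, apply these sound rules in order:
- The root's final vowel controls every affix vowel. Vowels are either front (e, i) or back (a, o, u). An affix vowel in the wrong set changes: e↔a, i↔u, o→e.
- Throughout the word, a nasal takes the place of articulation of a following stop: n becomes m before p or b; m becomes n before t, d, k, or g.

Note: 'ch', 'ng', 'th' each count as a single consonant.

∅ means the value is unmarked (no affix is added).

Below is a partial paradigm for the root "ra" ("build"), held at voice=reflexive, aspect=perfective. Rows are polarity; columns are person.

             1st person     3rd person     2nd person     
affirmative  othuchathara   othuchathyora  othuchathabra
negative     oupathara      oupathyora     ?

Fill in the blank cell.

Attach person 2nd person eb- → ebra.
Attach voice reflexive ath- → athebra.
Attach polarity negative ip- → ipathebra.
Attach aspect perfective o- → oipathebra.
Apply vowel harmony: oipathebra → oupathabra.
Nasal assimilation: no change.

oupathabra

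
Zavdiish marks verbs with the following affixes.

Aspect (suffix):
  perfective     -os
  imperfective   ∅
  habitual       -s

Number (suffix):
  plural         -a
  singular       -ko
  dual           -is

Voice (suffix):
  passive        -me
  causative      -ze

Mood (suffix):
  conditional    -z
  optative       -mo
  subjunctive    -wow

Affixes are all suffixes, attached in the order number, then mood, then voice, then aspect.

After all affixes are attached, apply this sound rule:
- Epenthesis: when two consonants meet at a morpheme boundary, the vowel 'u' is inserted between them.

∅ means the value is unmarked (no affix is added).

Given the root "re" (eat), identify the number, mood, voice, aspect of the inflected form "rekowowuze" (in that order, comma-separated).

Segment: re-ko-wow-ze.
number: -ko → singular.
mood: -wow → subjunctive.
voice: -ze → causative.
aspect: ∅ → imperfective.

singular, subjunctive, causative, imperfective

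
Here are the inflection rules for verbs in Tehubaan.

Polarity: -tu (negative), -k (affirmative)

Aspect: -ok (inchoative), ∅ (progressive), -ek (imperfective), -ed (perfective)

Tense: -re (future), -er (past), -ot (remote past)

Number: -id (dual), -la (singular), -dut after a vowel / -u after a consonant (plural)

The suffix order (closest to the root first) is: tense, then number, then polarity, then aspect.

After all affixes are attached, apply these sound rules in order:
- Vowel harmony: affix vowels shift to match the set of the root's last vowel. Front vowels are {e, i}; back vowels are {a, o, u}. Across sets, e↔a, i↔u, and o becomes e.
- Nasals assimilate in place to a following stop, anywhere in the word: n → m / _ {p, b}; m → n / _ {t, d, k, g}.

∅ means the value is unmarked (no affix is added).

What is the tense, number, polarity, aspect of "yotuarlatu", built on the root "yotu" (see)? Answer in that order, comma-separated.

Segment: yotu-er-la-tu.
tense: -er → past.
number: -la → singular.
polarity: -tu → negative.
aspect: ∅ → progressive.

past, singular, negative, progressive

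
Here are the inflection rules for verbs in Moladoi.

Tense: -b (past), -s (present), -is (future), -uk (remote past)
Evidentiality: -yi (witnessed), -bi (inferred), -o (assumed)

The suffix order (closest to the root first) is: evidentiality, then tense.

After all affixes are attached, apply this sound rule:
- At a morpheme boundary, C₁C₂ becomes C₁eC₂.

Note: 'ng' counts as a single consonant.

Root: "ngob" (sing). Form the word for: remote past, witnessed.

Attach evidentiality witnessed -yi → ngobyi.
Attach tense remote past -uk → ngobyiuk.
Apply epenthesis: ngobyiuk → ngobeyiuk.

ngobeyiuk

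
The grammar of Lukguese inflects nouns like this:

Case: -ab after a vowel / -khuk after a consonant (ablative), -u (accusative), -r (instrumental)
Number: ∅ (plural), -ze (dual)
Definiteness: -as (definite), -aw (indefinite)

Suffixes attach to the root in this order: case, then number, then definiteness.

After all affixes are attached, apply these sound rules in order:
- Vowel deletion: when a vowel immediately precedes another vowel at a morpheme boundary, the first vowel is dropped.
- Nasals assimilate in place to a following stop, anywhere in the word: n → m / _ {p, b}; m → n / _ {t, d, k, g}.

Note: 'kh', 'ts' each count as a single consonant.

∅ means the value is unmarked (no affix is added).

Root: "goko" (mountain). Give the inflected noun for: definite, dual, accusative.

gokuzas

Attach case accusative -u → gokou.
Attach number dual -ze → gokouze.
Attach definiteness definite -as → gokouzeas.
Apply vowel deletion: gokouzeas → gokuzas.
Nasal assimilation: no change.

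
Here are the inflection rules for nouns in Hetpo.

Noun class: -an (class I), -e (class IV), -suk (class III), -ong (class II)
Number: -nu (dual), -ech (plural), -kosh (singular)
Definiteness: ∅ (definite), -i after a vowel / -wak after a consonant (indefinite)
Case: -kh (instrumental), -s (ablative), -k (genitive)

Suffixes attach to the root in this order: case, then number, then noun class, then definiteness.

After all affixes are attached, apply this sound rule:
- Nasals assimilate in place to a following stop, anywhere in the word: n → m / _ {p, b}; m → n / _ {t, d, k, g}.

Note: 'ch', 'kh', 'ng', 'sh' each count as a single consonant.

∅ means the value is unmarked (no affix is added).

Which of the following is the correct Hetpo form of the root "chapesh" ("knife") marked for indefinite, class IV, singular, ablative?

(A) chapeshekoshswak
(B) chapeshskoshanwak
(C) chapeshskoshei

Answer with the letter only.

Attach case ablative -s → chapeshs.
Attach number singular -kosh → chapeshskosh.
Attach noun class class IV -e → chapeshskoshe.
Attach definiteness indefinite -i (after vowel 'e') → chapeshskoshei.
Nasal assimilation: no change.
So the correct form is chapeshskoshei, option (C).
(A) chapeshekoshswak is wrong: it has the affixes in the wrong order.
(B) chapeshskoshanwak is wrong: it uses class I instead of class IV for noun class.

C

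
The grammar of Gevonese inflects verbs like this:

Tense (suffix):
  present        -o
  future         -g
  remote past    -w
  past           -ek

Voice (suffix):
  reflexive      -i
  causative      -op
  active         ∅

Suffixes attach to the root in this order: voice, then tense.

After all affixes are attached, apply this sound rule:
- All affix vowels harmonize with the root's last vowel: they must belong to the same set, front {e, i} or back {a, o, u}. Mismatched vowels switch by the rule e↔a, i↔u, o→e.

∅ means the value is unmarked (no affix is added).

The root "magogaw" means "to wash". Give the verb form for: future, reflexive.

magogawug

Attach voice reflexive -i → magogawi.
Attach tense future -g → magogawig.
Apply vowel harmony: magogawig → magogawug.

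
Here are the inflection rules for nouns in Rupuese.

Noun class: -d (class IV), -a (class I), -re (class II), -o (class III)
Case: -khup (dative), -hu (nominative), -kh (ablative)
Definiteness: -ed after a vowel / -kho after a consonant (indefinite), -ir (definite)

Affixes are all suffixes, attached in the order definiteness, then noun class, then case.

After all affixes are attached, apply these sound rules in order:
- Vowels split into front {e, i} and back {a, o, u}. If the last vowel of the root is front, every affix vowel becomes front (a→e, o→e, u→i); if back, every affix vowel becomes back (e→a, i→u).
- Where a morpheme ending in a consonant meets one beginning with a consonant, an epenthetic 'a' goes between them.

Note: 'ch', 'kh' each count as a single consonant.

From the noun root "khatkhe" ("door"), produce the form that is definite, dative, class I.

Attach definiteness definite -ir → khatkheir.
Attach noun class class I -a → khatkheira.
Attach case dative -khup → khatkheirakhup.
Apply vowel harmony: khatkheirakhup → khatkheirekhip.
Epenthesis: no change.

khatkheirekhip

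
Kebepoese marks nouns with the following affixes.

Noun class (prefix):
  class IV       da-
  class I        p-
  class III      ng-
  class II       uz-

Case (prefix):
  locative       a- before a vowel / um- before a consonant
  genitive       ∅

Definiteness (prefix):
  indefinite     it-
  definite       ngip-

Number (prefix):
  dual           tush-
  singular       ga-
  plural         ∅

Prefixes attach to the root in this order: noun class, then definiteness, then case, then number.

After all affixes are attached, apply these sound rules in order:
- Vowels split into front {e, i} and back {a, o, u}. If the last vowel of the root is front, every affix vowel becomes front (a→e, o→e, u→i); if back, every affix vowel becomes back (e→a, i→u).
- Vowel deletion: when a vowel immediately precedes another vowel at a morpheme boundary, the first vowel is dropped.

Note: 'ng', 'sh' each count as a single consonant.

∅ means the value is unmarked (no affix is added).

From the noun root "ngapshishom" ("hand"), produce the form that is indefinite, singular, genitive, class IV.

Attach noun class class IV da- → dangapshishom.
Attach definiteness indefinite it- → itdangapshishom.
case = genitive: zero marking, form stays itdangapshishom.
Attach number singular ga- → gaitdangapshishom.
Apply vowel harmony: gaitdangapshishom → gautdangapshishom.
Apply vowel deletion: gautdangapshishom → gutdangapshishom.

gutdangapshishom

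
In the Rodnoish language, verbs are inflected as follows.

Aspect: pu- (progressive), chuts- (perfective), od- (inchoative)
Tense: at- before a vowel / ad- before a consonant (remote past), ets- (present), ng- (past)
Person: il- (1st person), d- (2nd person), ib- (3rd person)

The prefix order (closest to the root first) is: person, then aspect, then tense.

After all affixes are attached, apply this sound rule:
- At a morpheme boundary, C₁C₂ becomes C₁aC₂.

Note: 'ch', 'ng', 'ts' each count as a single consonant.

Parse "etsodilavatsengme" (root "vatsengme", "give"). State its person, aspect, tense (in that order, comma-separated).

Segment: ets-od-il-vatsengme.
person: il- → 1st person.
aspect: od- → inchoative.
tense: ets- → present.

1st person, inchoative, present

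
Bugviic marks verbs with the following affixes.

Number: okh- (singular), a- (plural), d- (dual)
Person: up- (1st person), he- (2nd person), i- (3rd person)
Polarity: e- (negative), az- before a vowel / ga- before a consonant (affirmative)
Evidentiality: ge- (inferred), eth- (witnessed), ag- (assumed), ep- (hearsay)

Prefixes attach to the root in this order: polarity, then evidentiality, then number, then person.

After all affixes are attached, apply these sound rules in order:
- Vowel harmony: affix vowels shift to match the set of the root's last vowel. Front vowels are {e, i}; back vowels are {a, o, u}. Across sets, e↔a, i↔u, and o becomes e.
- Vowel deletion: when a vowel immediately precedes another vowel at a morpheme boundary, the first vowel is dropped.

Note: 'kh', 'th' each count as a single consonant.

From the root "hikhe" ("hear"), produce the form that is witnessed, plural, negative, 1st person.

ipethehikhe

Attach polarity negative e- → ehikhe.
Attach evidentiality witnessed eth- → ethehikhe.
Attach number plural a- → aethehikhe.
Attach person 1st person up- → upaethehikhe.
Apply vowel harmony: upaethehikhe → ipeethehikhe.
Apply vowel deletion: ipeethehikhe → ipethehikhe.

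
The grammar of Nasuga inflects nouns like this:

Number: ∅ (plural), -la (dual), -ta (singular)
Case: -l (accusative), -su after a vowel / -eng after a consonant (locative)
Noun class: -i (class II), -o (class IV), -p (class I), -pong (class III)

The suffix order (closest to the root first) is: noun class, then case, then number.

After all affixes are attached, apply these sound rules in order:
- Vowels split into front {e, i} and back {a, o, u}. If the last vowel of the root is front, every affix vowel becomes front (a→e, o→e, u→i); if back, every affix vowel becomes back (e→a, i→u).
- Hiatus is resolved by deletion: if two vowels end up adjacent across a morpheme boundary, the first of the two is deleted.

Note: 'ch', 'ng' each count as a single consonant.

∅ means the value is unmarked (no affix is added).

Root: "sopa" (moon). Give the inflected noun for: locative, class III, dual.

Attach noun class class III -pong → sopapong.
Attach case locative -eng (after consonant 'ng') → sopapongeng.
Attach number dual -la → sopapongengla.
Apply vowel harmony: sopapongengla → sopapongangla.
Vowel deletion: no change.

sopapongangla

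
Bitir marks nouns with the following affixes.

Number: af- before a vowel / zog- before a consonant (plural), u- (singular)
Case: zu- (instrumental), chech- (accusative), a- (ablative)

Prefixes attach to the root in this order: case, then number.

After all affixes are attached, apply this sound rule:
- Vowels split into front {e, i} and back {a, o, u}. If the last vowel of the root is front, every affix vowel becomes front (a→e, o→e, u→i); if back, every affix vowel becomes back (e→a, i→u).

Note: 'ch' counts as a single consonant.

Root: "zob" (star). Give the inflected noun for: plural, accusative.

Attach case accusative chech- → chechzob.
Attach number plural zog- (before consonant 'ch') → zogchechzob.
Apply vowel harmony: zogchechzob → zogchachzob.

zogchachzob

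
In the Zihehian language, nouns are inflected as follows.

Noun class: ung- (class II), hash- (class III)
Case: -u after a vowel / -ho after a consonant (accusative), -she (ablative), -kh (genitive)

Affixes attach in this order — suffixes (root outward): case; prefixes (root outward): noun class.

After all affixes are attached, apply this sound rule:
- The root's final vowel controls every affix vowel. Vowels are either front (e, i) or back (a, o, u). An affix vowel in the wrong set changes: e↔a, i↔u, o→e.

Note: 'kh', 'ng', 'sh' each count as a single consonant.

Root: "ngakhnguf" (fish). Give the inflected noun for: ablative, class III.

Attach case ablative -she → ngakhngufshe.
Attach noun class class III hash- → hashngakhngufshe.
Apply vowel harmony: hashngakhngufshe → hashngakhngufsha.

hashngakhngufsha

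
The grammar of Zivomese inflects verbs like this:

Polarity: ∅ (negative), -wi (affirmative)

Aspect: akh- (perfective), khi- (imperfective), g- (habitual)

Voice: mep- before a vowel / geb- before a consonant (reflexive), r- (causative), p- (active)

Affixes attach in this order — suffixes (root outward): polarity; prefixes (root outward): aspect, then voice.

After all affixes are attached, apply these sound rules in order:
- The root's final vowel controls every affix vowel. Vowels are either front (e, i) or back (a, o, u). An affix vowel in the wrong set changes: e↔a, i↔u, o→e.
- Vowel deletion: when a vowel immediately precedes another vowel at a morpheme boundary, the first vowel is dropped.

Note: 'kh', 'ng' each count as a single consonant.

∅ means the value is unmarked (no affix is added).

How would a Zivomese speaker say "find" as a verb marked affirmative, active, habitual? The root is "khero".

pgkherowu

Attach aspect habitual g- → gkhero.
Attach voice active p- → pgkhero.
Attach polarity affirmative -wi → pgkherowi.
Apply vowel harmony: pgkherowi → pgkherowu.
Vowel deletion: no change.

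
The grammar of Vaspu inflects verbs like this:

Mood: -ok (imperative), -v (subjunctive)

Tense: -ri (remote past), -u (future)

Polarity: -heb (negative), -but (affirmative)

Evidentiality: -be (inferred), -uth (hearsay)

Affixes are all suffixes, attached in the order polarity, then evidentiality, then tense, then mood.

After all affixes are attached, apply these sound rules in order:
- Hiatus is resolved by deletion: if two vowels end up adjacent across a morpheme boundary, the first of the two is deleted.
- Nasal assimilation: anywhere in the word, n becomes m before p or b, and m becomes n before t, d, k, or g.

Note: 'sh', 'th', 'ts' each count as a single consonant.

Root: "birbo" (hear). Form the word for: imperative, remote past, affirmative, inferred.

Attach polarity affirmative -but → birbobut.
Attach evidentiality inferred -be → birbobutbe.
Attach tense remote past -ri → birbobutberi.
Attach mood imperative -ok → birbobutberiok.
Apply vowel deletion: birbobutberiok → birbobutberok.
Nasal assimilation: no change.

birbobutberok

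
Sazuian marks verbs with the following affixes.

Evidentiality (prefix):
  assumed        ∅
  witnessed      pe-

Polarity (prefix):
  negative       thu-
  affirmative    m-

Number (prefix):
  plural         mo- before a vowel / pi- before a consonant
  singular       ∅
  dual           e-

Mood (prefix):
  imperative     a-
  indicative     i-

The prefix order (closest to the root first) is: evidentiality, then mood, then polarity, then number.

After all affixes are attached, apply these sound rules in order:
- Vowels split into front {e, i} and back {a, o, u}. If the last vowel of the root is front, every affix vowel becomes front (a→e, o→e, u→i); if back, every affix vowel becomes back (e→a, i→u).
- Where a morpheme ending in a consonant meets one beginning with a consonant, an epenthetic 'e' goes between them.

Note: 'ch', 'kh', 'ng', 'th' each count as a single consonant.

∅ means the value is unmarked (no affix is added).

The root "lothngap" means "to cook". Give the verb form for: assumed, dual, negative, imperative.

evidentiality = assumed: zero marking, form stays lothngap.
Attach mood imperative a- → alothngap.
Attach polarity negative thu- → thualothngap.
Attach number dual e- → ethualothngap.
Apply vowel harmony: ethualothngap → athualothngap.
Epenthesis: no change.

athualothngap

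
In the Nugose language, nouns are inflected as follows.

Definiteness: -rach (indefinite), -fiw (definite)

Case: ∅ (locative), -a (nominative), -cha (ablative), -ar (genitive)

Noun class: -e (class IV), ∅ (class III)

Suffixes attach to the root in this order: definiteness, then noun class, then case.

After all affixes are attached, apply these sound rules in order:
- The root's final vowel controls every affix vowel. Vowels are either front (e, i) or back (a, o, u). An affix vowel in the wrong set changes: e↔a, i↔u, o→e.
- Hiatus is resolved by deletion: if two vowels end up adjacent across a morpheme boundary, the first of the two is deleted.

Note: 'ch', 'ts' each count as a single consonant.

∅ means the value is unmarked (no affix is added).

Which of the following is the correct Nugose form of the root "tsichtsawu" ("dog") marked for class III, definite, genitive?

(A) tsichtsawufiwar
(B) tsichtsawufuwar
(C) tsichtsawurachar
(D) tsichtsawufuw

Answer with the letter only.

Attach definiteness definite -fiw → tsichtsawufiw.
noun class = class III: zero marking, form stays tsichtsawufiw.
Attach case genitive -ar → tsichtsawufiwar.
Apply vowel harmony: tsichtsawufiwar → tsichtsawufuwar.
Vowel deletion: no change.
So the correct form is tsichtsawufuwar, option (B).
(D) tsichtsawufuw is wrong: it uses locative instead of genitive for case.
(C) tsichtsawurachar is wrong: it uses indefinite instead of definite for definiteness.
(A) tsichtsawufiwar is wrong: it fails to apply the sound rule(s).

B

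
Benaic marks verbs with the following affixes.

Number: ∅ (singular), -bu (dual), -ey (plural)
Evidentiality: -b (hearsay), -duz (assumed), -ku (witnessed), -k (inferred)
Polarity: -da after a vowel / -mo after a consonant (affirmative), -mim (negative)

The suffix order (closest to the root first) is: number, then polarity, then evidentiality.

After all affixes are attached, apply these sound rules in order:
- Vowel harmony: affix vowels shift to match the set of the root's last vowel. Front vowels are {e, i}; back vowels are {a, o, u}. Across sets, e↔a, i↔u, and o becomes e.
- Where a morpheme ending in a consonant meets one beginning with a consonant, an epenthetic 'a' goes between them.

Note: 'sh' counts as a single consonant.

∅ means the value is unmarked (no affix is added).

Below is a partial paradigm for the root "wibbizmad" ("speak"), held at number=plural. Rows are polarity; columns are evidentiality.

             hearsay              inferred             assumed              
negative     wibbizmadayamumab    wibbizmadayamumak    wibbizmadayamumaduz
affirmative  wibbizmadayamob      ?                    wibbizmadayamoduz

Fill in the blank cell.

Attach number plural -ey → wibbizmadey.
Attach polarity affirmative -mo (after consonant 'y') → wibbizmadeymo.
Attach evidentiality inferred -k → wibbizmadeymok.
Apply vowel harmony: wibbizmadeymok → wibbizmadaymok.
Apply epenthesis: wibbizmadaymok → wibbizmadayamok.

wibbizmadayamok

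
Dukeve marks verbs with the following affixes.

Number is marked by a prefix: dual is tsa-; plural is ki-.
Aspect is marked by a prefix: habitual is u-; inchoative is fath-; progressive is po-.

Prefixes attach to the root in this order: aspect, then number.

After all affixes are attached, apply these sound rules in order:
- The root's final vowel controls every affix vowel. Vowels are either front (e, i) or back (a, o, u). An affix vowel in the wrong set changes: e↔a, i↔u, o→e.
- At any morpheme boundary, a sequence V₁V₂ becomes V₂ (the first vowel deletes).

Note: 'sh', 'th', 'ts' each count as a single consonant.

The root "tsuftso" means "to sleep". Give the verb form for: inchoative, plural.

Attach aspect inchoative fath- → fathtsuftso.
Attach number plural ki- → kifathtsuftso.
Apply vowel harmony: kifathtsuftso → kufathtsuftso.
Vowel deletion: no change.

kufathtsuftso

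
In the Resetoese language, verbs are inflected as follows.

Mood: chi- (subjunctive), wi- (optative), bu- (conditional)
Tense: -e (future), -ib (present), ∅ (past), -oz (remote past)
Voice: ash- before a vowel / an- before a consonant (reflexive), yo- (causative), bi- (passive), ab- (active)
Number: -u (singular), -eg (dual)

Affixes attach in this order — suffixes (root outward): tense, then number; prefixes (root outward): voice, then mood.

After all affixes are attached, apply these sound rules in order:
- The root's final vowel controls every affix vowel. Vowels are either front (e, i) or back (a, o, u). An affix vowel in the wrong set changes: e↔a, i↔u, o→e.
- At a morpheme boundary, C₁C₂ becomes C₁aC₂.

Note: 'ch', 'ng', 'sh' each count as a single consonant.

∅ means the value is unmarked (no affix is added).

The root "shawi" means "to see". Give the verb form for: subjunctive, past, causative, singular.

tense = past: zero marking, form stays shawi.
Attach voice causative yo- → yoshawi.
Attach mood subjunctive chi- → chiyoshawi.
Attach number singular -u → chiyoshawiu.
Apply vowel harmony: chiyoshawiu → chiyeshawii.
Epenthesis: no change.

chiyeshawii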